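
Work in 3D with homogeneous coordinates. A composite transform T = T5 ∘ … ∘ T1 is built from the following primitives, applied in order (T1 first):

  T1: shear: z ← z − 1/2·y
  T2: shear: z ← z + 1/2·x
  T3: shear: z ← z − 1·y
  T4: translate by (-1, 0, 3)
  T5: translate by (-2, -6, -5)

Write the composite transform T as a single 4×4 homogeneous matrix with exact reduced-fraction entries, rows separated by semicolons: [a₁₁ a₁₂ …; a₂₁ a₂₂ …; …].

T = [1 0 0 -3; 0 1 0 -6; 1/2 -3/2 1 -2; 0 0 0 1]

T1 = [1 0 0 0; 0 1 0 0; 0 -1/2 1 0; 0 0 0 1]
T2·T1 = [1 0 0 0; 0 1 0 0; 1/2 -1/2 1 0; 0 0 0 1]
T3·…·T1 = [1 0 0 0; 0 1 0 0; 1/2 -3/2 1 0; 0 0 0 1]
T4·…·T1 = [1 0 0 -1; 0 1 0 0; 1/2 -3/2 1 3; 0 0 0 1]
T5·…·T1 = [1 0 0 -3; 0 1 0 -6; 1/2 -3/2 1 -2; 0 0 0 1]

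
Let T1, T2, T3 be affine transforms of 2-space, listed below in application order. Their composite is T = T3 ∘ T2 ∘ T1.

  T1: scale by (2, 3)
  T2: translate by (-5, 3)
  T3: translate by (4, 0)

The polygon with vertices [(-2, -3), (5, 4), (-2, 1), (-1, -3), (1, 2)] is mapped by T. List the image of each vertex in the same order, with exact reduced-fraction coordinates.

T1 scale by (2, 3): (-2, -3) → (-4, -9); (5, 4) → (10, 12); (-2, 1) → (-4, 3); (-1, -3) → (-2, -9); (1, 2) → (2, 6)
T2 translate by (-5, 3): (-4, -9) → (-9, -6); (10, 12) → (5, 15); (-4, 3) → (-9, 6); (-2, -9) → (-7, -6); (2, 6) → (-3, 9)
T3 translate by (4, 0): (-9, -6) → (-5, -6); (5, 15) → (9, 15); (-9, 6) → (-5, 6); (-7, -6) → (-3, -6); (-3, 9) → (1, 9)

image vertices: (-5, -6), (9, 15), (-5, 6), (-3, -6), (1, 9)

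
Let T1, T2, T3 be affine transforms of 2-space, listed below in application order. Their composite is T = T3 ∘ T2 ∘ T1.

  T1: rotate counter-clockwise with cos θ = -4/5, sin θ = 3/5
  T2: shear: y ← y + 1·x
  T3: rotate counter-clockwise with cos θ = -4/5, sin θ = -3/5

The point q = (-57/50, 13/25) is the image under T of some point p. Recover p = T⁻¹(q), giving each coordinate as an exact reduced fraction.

T1 = [-4/5 -3/5 0; 3/5 -4/5 0; 0 0 1]
T2·T1 = [-4/5 -3/5 0; -1/5 -7/5 0; 0 0 1]
T3·…·T1 = [13/25 -9/25 0; 16/25 37/25 0; 0 0 1]
det M = 1; M⁻¹ = [37/25 9/25 0; -16/25 13/25 0; 0 0 1]
M⁻¹ · (-57/50, 13/25)ᵀ = (-3/2, 1)ᵀ

p = (-3/2, 1)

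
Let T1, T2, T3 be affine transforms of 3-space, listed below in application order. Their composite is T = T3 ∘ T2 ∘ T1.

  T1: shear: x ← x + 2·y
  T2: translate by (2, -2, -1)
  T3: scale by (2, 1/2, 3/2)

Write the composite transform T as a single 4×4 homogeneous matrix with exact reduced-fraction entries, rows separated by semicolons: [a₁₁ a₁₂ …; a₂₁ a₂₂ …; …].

T = [2 4 0 4; 0 1/2 0 -1; 0 0 3/2 -3/2; 0 0 0 1]

T1 = [1 2 0 0; 0 1 0 0; 0 0 1 0; 0 0 0 1]
T2·T1 = [1 2 0 2; 0 1 0 -2; 0 0 1 -1; 0 0 0 1]
T3·…·T1 = [2 4 0 4; 0 1/2 0 -1; 0 0 3/2 -3/2; 0 0 0 1]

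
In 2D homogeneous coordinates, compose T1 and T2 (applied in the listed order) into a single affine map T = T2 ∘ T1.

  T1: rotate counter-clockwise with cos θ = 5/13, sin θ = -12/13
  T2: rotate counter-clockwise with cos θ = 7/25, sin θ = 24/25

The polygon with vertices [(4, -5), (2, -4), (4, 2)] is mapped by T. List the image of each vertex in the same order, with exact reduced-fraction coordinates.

T1 rotate counter-clockwise with cos θ = 5/13, sin θ = -12/13: (4, -5) → (-40/13, -73/13); (2, -4) → (-38/13, -44/13); (4, 2) → (44/13, -38/13)
T2 rotate counter-clockwise with cos θ = 7/25, sin θ = 24/25: (-40/13, -73/13) → (1472/325, -1471/325); (-38/13, -44/13) → (158/65, -244/65); (44/13, -38/13) → (244/65, 158/65)

image vertices: (1472/325, -1471/325), (158/65, -244/65), (244/65, 158/65)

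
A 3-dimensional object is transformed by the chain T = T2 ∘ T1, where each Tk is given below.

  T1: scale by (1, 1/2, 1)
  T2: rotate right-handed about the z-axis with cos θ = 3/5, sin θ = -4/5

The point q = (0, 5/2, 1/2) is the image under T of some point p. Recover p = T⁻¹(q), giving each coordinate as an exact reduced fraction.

T1 = [1 0 0 0; 0 1/2 0 0; 0 0 1 0; 0 0 0 1]
T2·T1 = [3/5 2/5 0 0; -4/5 3/10 0 0; 0 0 1 0; 0 0 0 1]
det M = 1/2; M⁻¹ = [3/5 -4/5 0 0; 8/5 6/5 0 0; 0 0 1 0; 0 0 0 1]
M⁻¹ · (0, 5/2, 1/2)ᵀ = (-2, 3, 1/2)ᵀ

p = (-2, 3, 1/2)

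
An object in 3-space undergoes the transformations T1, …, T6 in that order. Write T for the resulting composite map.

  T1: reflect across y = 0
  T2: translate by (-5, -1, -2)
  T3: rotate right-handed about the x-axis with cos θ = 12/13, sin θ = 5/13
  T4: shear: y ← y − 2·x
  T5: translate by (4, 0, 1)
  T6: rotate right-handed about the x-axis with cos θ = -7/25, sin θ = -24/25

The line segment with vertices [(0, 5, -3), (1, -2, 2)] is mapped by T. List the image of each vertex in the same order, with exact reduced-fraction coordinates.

image vertices: (-1, -2429/325, -1453/325), (0, -76/65, -582/65)

T1 reflect across y = 0: (0, 5, -3) → (0, -5, -3); (1, -2, 2) → (1, 2, 2)
T2 translate by (-5, -1, -2): (0, -5, -3) → (-5, -6, -5); (1, 2, 2) → (-4, 1, 0)
T3 rotate right-handed about the x-axis with cos θ = 12/13, sin θ = 5/13: (-5, -6, -5) → (-5, -47/13, -90/13); (-4, 1, 0) → (-4, 12/13, 5/13)
T4 shear: y ← y − 2·x: (-5, -47/13, -90/13) → (-5, 83/13, -90/13); (-4, 12/13, 5/13) → (-4, 116/13, 5/13)
T5 translate by (4, 0, 1): (-5, 83/13, -90/13) → (-1, 83/13, -77/13); (-4, 116/13, 5/13) → (0, 116/13, 18/13)
T6 rotate right-handed about the x-axis with cos θ = -7/25, sin θ = -24/25: (-1, 83/13, -77/13) → (-1, -2429/325, -1453/325); (0, 116/13, 18/13) → (0, -76/65, -582/65)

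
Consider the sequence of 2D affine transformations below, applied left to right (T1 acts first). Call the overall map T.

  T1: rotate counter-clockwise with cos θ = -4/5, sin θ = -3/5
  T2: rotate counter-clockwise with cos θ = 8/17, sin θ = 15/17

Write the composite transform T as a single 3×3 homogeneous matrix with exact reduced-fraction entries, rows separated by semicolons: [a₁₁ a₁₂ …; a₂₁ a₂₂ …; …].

T = [13/85 84/85 0; -84/85 13/85 0; 0 0 1]

T1 = [-4/5 3/5 0; -3/5 -4/5 0; 0 0 1]
T2·T1 = [13/85 84/85 0; -84/85 13/85 0; 0 0 1]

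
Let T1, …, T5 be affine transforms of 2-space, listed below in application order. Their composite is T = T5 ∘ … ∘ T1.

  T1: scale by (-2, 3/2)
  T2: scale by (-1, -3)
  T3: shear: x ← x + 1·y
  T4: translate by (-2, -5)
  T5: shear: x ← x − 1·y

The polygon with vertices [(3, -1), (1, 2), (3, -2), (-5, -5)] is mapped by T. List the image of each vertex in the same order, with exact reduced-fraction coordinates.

image vertices: (9, -1/2), (5, -14), (9, 4), (-7, 35/2)

T1 scale by (-2, 3/2): (3, -1) → (-6, -3/2); (1, 2) → (-2, 3); (3, -2) → (-6, -3); (-5, -5) → (10, -15/2)
T2 scale by (-1, -3): (-6, -3/2) → (6, 9/2); (-2, 3) → (2, -9); (-6, -3) → (6, 9); (10, -15/2) → (-10, 45/2)
T3 shear: x ← x + 1·y: (6, 9/2) → (21/2, 9/2); (2, -9) → (-7, -9); (6, 9) → (15, 9); (-10, 45/2) → (25/2, 45/2)
T4 translate by (-2, -5): (21/2, 9/2) → (17/2, -1/2); (-7, -9) → (-9, -14); (15, 9) → (13, 4); (25/2, 45/2) → (21/2, 35/2)
T5 shear: x ← x − 1·y: (17/2, -1/2) → (9, -1/2); (-9, -14) → (5, -14); (13, 4) → (9, 4); (21/2, 35/2) → (-7, 35/2)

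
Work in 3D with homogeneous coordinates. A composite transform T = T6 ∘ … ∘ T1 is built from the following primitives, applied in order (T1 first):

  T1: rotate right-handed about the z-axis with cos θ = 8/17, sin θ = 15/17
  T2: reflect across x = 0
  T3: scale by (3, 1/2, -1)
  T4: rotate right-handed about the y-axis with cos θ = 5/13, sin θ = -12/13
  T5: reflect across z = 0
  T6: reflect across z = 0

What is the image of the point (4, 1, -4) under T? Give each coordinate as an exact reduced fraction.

T(p) = (-63/13, 2, -16/13)

T1 rotate right-handed about the z-axis with cos θ = 8/17, sin θ = 15/17: (4, 1, -4) → (1, 4, -4)
T2 reflect across x = 0: (1, 4, -4) → (-1, 4, -4)
T3 scale by (3, 1/2, -1): (-1, 4, -4) → (-3, 2, 4)
T4 rotate right-handed about the y-axis with cos θ = 5/13, sin θ = -12/13: (-3, 2, 4) → (-63/13, 2, -16/13)
T5 reflect across z = 0: (-63/13, 2, -16/13) → (-63/13, 2, 16/13)
T6 reflect across z = 0: (-63/13, 2, 16/13) → (-63/13, 2, -16/13)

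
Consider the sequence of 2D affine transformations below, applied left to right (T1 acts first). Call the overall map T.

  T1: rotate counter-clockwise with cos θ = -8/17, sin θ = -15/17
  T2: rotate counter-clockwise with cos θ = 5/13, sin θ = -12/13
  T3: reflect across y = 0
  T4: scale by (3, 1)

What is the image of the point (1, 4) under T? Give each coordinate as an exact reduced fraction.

T(p) = (-912/221, 859/221)

T1 rotate counter-clockwise with cos θ = -8/17, sin θ = -15/17: (1, 4) → (52/17, -47/17)
T2 rotate counter-clockwise with cos θ = 5/13, sin θ = -12/13: (52/17, -47/17) → (-304/221, -859/221)
T3 reflect across y = 0: (-304/221, -859/221) → (-304/221, 859/221)
T4 scale by (3, 1): (-304/221, 859/221) → (-912/221, 859/221)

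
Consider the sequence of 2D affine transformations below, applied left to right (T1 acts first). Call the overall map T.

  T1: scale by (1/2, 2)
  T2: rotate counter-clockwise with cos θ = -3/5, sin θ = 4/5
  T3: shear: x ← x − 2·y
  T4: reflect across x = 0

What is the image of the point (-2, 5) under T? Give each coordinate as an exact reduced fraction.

T(p) = (-31/5, -34/5)

T1 scale by (1/2, 2): (-2, 5) → (-1, 10)
T2 rotate counter-clockwise with cos θ = -3/5, sin θ = 4/5: (-1, 10) → (-37/5, -34/5)
T3 shear: x ← x − 2·y: (-37/5, -34/5) → (31/5, -34/5)
T4 reflect across x = 0: (31/5, -34/5) → (-31/5, -34/5)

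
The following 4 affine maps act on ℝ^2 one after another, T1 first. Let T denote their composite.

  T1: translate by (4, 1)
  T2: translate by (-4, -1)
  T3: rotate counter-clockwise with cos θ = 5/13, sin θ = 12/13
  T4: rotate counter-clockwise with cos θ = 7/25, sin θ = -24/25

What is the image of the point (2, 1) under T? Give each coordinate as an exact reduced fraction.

T(p) = (682/325, 251/325)

T1 translate by (4, 1): (2, 1) → (6, 2)
T2 translate by (-4, -1): (6, 2) → (2, 1)
T3 rotate counter-clockwise with cos θ = 5/13, sin θ = 12/13: (2, 1) → (-2/13, 29/13)
T4 rotate counter-clockwise with cos θ = 7/25, sin θ = -24/25: (-2/13, 29/13) → (682/325, 251/325)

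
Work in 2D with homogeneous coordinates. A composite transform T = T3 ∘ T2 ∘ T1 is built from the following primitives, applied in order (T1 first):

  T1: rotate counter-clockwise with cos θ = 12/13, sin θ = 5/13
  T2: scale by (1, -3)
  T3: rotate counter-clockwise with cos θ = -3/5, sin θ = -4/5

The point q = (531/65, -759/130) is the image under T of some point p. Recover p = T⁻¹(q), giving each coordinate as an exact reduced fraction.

p = (-3/2, -3)

T1 = [12/13 -5/13 0; 5/13 12/13 0; 0 0 1]
T2·T1 = [12/13 -5/13 0; -15/13 -36/13 0; 0 0 1]
T3·…·T1 = [-96/65 -129/65 0; -3/65 128/65 0; 0 0 1]
det M = -3; M⁻¹ = [-128/195 -43/65 0; -1/65 32/65 0; 0 0 1]
M⁻¹ · (531/65, -759/130)ᵀ = (-3/2, -3)ᵀ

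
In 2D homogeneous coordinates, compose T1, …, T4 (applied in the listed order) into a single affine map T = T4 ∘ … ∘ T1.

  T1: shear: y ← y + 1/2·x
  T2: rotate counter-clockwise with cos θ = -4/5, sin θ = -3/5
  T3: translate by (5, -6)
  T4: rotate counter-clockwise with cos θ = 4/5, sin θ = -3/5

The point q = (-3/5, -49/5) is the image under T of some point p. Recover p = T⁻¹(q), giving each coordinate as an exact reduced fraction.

T1 = [1 0 0; 1/2 1 0; 0 0 1]
T2·T1 = [-1/2 3/5 0; -1 -4/5 0; 0 0 1]
T3·…·T1 = [-1/2 3/5 5; -1 -4/5 -6; 0 0 1]
T4·…·T1 = [-1 0 2/5; -1/2 -1 -39/5; 0 0 1]
det M = 1; M⁻¹ = [-1 0 2/5; 1/2 -1 -8; 0 0 1]
M⁻¹ · (-3/5, -49/5)ᵀ = (1, 3/2)ᵀ

p = (1, 3/2)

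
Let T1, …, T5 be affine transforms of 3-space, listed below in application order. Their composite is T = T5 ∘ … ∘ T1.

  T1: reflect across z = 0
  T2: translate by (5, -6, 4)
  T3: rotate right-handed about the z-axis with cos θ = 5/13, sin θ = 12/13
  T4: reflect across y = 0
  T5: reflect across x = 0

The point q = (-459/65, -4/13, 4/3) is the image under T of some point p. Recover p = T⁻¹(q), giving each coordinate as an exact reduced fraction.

T1 = [1 0 0 0; 0 1 0 0; 0 0 -1 0; 0 0 0 1]
T2·T1 = [1 0 0 5; 0 1 0 -6; 0 0 -1 4; 0 0 0 1]
T3·…·T1 = [5/13 -12/13 0 97/13; 12/13 5/13 0 30/13; 0 0 -1 4; 0 0 0 1]
T4·…·T1 = [5/13 -12/13 0 97/13; -12/13 -5/13 0 -30/13; 0 0 -1 4; 0 0 0 1]
T5·…·T1 = [-5/13 12/13 0 -97/13; -12/13 -5/13 0 -30/13; 0 0 -1 4; 0 0 0 1]
det M = -1; M⁻¹ = [-5/13 -12/13 0 -5; 12/13 -5/13 0 6; 0 0 -1 4; 0 0 0 1]
M⁻¹ · (-459/65, -4/13, 4/3)ᵀ = (-2, -2/5, 8/3)ᵀ

p = (-2, -2/5, 8/3)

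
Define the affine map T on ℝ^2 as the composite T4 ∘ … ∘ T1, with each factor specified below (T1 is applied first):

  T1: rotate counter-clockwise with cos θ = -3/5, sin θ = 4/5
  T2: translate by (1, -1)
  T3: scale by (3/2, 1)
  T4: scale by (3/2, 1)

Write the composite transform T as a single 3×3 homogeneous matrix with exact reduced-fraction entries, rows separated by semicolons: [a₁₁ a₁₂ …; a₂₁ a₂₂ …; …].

T = [-27/20 -9/5 9/4; 4/5 -3/5 -1; 0 0 1]

T1 = [-3/5 -4/5 0; 4/5 -3/5 0; 0 0 1]
T2·T1 = [-3/5 -4/5 1; 4/5 -3/5 -1; 0 0 1]
T3·…·T1 = [-9/10 -6/5 3/2; 4/5 -3/5 -1; 0 0 1]
T4·…·T1 = [-27/20 -9/5 9/4; 4/5 -3/5 -1; 0 0 1]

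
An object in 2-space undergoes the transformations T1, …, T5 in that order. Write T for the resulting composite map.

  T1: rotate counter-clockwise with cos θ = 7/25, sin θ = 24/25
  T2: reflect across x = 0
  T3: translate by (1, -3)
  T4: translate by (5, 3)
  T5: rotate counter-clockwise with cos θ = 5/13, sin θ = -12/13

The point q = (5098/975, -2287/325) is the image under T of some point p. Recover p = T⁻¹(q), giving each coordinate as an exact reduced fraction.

p = (4/3, 3)

T1 = [7/25 -24/25 0; 24/25 7/25 0; 0 0 1]
T2·T1 = [-7/25 24/25 0; 24/25 7/25 0; 0 0 1]
T3·…·T1 = [-7/25 24/25 1; 24/25 7/25 -3; 0 0 1]
T4·…·T1 = [-7/25 24/25 6; 24/25 7/25 0; 0 0 1]
T5·…·T1 = [253/325 204/325 30/13; 204/325 -253/325 -72/13; 0 0 1]
det M = -1; M⁻¹ = [253/325 204/325 42/25; 204/325 -253/325 -144/25; 0 0 1]
M⁻¹ · (5098/975, -2287/325)ᵀ = (4/3, 3)ᵀ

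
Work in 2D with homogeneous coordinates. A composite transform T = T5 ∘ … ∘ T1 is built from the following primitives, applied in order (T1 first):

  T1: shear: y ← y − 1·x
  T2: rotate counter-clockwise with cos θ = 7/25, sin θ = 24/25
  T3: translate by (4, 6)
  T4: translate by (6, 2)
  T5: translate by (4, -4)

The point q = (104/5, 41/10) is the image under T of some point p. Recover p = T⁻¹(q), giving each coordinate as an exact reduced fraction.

T1 = [1 0 0; -1 1 0; 0 0 1]
T2·T1 = [31/25 -24/25 0; 17/25 7/25 0; 0 0 1]
T3·…·T1 = [31/25 -24/25 4; 17/25 7/25 6; 0 0 1]
T4·…·T1 = [31/25 -24/25 10; 17/25 7/25 8; 0 0 1]
T5·…·T1 = [31/25 -24/25 14; 17/25 7/25 4; 0 0 1]
det M = 1; M⁻¹ = [7/25 24/25 -194/25; -17/25 31/25 114/25; 0 0 1]
M⁻¹ · (104/5, 41/10)ᵀ = (2, -9/2)ᵀ

p = (2, -9/2)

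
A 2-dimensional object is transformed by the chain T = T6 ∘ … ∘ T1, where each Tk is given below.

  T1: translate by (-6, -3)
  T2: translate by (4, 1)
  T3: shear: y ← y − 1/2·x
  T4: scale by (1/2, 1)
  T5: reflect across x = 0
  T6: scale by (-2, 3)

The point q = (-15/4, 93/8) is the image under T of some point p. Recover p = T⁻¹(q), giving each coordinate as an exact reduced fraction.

T1 = [1 0 -6; 0 1 -3; 0 0 1]
T2·T1 = [1 0 -2; 0 1 -2; 0 0 1]
T3·…·T1 = [1 0 -2; -1/2 1 -1; 0 0 1]
T4·…·T1 = [1/2 0 -1; -1/2 1 -1; 0 0 1]
T5·…·T1 = [-1/2 0 1; -1/2 1 -1; 0 0 1]
T6·…·T1 = [1 0 -2; -3/2 3 -3; 0 0 1]
det M = 3; M⁻¹ = [1 0 2; 1/2 1/3 2; 0 0 1]
M⁻¹ · (-15/4, 93/8)ᵀ = (-7/4, 4)ᵀ

p = (-7/4, 4)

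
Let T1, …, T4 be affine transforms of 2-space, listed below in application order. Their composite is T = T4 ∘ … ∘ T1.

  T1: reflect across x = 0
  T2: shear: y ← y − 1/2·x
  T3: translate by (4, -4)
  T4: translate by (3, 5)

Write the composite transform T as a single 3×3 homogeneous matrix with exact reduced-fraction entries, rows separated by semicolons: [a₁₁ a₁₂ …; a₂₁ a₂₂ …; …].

T1 = [-1 0 0; 0 1 0; 0 0 1]
T2·T1 = [-1 0 0; 1/2 1 0; 0 0 1]
T3·…·T1 = [-1 0 4; 1/2 1 -4; 0 0 1]
T4·…·T1 = [-1 0 7; 1/2 1 1; 0 0 1]

T = [-1 0 7; 1/2 1 1; 0 0 1]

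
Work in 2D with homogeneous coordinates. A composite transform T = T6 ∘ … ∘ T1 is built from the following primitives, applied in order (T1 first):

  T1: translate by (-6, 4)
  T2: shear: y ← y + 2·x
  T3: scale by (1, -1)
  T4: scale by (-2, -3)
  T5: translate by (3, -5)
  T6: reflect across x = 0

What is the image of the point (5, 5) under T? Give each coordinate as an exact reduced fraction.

T1 translate by (-6, 4): (5, 5) → (-1, 9)
T2 shear: y ← y + 2·x: (-1, 9) → (-1, 7)
T3 scale by (1, -1): (-1, 7) → (-1, -7)
T4 scale by (-2, -3): (-1, -7) → (2, 21)
T5 translate by (3, -5): (2, 21) → (5, 16)
T6 reflect across x = 0: (5, 16) → (-5, 16)

T(p) = (-5, 16)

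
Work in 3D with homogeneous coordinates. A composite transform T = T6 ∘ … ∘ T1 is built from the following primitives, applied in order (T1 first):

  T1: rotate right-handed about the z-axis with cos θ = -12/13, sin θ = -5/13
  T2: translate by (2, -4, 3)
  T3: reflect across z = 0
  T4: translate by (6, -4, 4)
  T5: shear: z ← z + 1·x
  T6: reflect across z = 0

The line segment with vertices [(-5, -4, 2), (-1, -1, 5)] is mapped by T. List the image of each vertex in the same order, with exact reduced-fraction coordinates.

T1 rotate right-handed about the z-axis with cos θ = -12/13, sin θ = -5/13: (-5, -4, 2) → (40/13, 73/13, 2); (-1, -1, 5) → (7/13, 17/13, 5)
T2 translate by (2, -4, 3): (40/13, 73/13, 2) → (66/13, 21/13, 5); (7/13, 17/13, 5) → (33/13, -35/13, 8)
T3 reflect across z = 0: (66/13, 21/13, 5) → (66/13, 21/13, -5); (33/13, -35/13, 8) → (33/13, -35/13, -8)
T4 translate by (6, -4, 4): (66/13, 21/13, -5) → (144/13, -31/13, -1); (33/13, -35/13, -8) → (111/13, -87/13, -4)
T5 shear: z ← z + 1·x: (144/13, -31/13, -1) → (144/13, -31/13, 131/13); (111/13, -87/13, -4) → (111/13, -87/13, 59/13)
T6 reflect across z = 0: (144/13, -31/13, 131/13) → (144/13, -31/13, -131/13); (111/13, -87/13, 59/13) → (111/13, -87/13, -59/13)

image vertices: (144/13, -31/13, -131/13), (111/13, -87/13, -59/13)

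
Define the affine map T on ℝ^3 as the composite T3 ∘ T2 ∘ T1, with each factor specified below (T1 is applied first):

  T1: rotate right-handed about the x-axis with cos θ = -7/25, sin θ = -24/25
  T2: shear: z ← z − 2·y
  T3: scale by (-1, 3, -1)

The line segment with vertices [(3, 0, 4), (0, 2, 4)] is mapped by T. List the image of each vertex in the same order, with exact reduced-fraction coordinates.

image vertices: (-3, 288/25, 44/5), (0, 246/25, 48/5)

T1 rotate right-handed about the x-axis with cos θ = -7/25, sin θ = -24/25: (3, 0, 4) → (3, 96/25, -28/25); (0, 2, 4) → (0, 82/25, -76/25)
T2 shear: z ← z − 2·y: (3, 96/25, -28/25) → (3, 96/25, -44/5); (0, 82/25, -76/25) → (0, 82/25, -48/5)
T3 scale by (-1, 3, -1): (3, 96/25, -44/5) → (-3, 288/25, 44/5); (0, 82/25, -48/5) → (0, 246/25, 48/5)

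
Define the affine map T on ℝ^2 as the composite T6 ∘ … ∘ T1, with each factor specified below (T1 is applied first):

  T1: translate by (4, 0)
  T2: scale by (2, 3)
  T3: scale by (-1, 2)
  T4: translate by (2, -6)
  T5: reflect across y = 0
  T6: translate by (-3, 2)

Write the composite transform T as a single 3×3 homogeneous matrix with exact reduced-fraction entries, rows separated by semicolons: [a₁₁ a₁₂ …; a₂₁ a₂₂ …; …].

T = [-2 0 -9; 0 -6 8; 0 0 1]

T1 = [1 0 4; 0 1 0; 0 0 1]
T2·T1 = [2 0 8; 0 3 0; 0 0 1]
T3·…·T1 = [-2 0 -8; 0 6 0; 0 0 1]
T4·…·T1 = [-2 0 -6; 0 6 -6; 0 0 1]
T5·…·T1 = [-2 0 -6; 0 -6 6; 0 0 1]
T6·…·T1 = [-2 0 -9; 0 -6 8; 0 0 1]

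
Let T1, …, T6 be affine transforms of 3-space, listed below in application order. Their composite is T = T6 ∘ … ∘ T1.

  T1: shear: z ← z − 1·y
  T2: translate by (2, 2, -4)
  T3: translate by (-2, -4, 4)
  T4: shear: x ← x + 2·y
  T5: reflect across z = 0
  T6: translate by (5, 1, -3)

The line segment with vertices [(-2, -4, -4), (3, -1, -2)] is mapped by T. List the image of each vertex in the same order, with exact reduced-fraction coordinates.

T1 shear: z ← z − 1·y: (-2, -4, -4) → (-2, -4, 0); (3, -1, -2) → (3, -1, -1)
T2 translate by (2, 2, -4): (-2, -4, 0) → (0, -2, -4); (3, -1, -1) → (5, 1, -5)
T3 translate by (-2, -4, 4): (0, -2, -4) → (-2, -6, 0); (5, 1, -5) → (3, -3, -1)
T4 shear: x ← x + 2·y: (-2, -6, 0) → (-14, -6, 0); (3, -3, -1) → (-3, -3, -1)
T5 reflect across z = 0: (-14, -6, 0) → (-14, -6, 0); (-3, -3, -1) → (-3, -3, 1)
T6 translate by (5, 1, -3): (-14, -6, 0) → (-9, -5, -3); (-3, -3, 1) → (2, -2, -2)

image vertices: (-9, -5, -3), (2, -2, -2)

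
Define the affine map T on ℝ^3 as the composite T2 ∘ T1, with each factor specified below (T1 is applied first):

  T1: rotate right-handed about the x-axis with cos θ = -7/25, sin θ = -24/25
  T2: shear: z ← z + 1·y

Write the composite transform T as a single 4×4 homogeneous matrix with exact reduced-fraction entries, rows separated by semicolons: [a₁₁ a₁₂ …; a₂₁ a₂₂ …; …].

T1 = [1 0 0 0; 0 -7/25 24/25 0; 0 -24/25 -7/25 0; 0 0 0 1]
T2·T1 = [1 0 0 0; 0 -7/25 24/25 0; 0 -31/25 17/25 0; 0 0 0 1]

T = [1 0 0 0; 0 -7/25 24/25 0; 0 -31/25 17/25 0; 0 0 0 1]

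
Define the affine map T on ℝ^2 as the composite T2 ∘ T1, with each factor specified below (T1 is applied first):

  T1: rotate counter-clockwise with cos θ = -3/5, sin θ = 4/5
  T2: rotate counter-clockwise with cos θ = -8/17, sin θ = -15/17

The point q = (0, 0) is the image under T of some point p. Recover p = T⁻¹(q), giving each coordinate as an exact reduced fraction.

T1 = [-3/5 -4/5 0; 4/5 -3/5 0; 0 0 1]
T2·T1 = [84/85 -13/85 0; 13/85 84/85 0; 0 0 1]
det M = 1; M⁻¹ = [84/85 13/85 0; -13/85 84/85 0; 0 0 1]
M⁻¹ · (0, 0)ᵀ = (0, 0)ᵀ

p = (0, 0)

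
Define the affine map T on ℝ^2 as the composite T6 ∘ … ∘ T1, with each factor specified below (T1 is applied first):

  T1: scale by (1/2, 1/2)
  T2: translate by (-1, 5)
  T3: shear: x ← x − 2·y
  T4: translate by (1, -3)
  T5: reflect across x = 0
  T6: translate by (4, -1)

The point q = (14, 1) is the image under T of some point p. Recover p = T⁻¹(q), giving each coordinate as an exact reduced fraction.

T1 = [1/2 0 0; 0 1/2 0; 0 0 1]
T2·T1 = [1/2 0 -1; 0 1/2 5; 0 0 1]
T3·…·T1 = [1/2 -1 -11; 0 1/2 5; 0 0 1]
T4·…·T1 = [1/2 -1 -10; 0 1/2 2; 0 0 1]
T5·…·T1 = [-1/2 1 10; 0 1/2 2; 0 0 1]
T6·…·T1 = [-1/2 1 14; 0 1/2 1; 0 0 1]
det M = -1/4; M⁻¹ = [-2 4 24; 0 2 -2; 0 0 1]
M⁻¹ · (14, 1)ᵀ = (0, 0)ᵀ

p = (0, 0)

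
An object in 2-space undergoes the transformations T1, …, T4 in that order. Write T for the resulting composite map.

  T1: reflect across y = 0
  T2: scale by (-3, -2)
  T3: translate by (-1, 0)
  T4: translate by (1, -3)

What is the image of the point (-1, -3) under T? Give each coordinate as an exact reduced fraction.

T(p) = (3, -9)

T1 reflect across y = 0: (-1, -3) → (-1, 3)
T2 scale by (-3, -2): (-1, 3) → (3, -6)
T3 translate by (-1, 0): (3, -6) → (2, -6)
T4 translate by (1, -3): (2, -6) → (3, -9)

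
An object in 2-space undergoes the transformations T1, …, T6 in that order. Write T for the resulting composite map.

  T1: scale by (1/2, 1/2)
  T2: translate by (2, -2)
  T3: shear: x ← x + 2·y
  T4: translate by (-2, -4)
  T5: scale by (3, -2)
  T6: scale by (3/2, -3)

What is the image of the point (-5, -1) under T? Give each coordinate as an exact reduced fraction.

T(p) = (-135/4, -39)

T1 scale by (1/2, 1/2): (-5, -1) → (-5/2, -1/2)
T2 translate by (2, -2): (-5/2, -1/2) → (-1/2, -5/2)
T3 shear: x ← x + 2·y: (-1/2, -5/2) → (-11/2, -5/2)
T4 translate by (-2, -4): (-11/2, -5/2) → (-15/2, -13/2)
T5 scale by (3, -2): (-15/2, -13/2) → (-45/2, 13)
T6 scale by (3/2, -3): (-45/2, 13) → (-135/4, -39)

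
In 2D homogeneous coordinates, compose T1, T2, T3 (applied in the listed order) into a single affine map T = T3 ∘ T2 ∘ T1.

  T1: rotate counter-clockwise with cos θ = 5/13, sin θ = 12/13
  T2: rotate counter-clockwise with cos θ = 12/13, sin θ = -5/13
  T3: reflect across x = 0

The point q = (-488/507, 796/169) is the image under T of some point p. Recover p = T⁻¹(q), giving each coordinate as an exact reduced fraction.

T1 = [5/13 -12/13 0; 12/13 5/13 0; 0 0 1]
T2·T1 = [120/169 -119/169 0; 119/169 120/169 0; 0 0 1]
T3·…·T1 = [-120/169 119/169 0; 119/169 120/169 0; 0 0 1]
det M = -1; M⁻¹ = [-120/169 119/169 0; 119/169 120/169 0; 0 0 1]
M⁻¹ · (-488/507, 796/169)ᵀ = (4, 8/3)ᵀ

p = (4, 8/3)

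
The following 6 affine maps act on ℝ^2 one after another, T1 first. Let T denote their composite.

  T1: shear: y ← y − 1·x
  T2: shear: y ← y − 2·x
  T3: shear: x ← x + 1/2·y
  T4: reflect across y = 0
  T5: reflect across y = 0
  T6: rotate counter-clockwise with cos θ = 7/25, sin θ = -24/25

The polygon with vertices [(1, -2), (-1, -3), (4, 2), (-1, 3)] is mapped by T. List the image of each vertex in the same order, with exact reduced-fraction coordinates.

image vertices: (-261/50, 1/25), (-7/25, 24/25), (-247/25, -46/25), (158/25, -6/25)

T1 shear: y ← y − 1·x: (1, -2) → (1, -3); (-1, -3) → (-1, -2); (4, 2) → (4, -2); (-1, 3) → (-1, 4)
T2 shear: y ← y − 2·x: (1, -3) → (1, -5); (-1, -2) → (-1, 0); (4, -2) → (4, -10); (-1, 4) → (-1, 6)
T3 shear: x ← x + 1/2·y: (1, -5) → (-3/2, -5); (-1, 0) → (-1, 0); (4, -10) → (-1, -10); (-1, 6) → (2, 6)
T4 reflect across y = 0: (-3/2, -5) → (-3/2, 5); (-1, 0) → (-1, 0); (-1, -10) → (-1, 10); (2, 6) → (2, -6)
T5 reflect across y = 0: (-3/2, 5) → (-3/2, -5); (-1, 0) → (-1, 0); (-1, 10) → (-1, -10); (2, -6) → (2, 6)
T6 rotate counter-clockwise with cos θ = 7/25, sin θ = -24/25: (-3/2, -5) → (-261/50, 1/25); (-1, 0) → (-7/25, 24/25); (-1, -10) → (-247/25, -46/25); (2, 6) → (158/25, -6/25)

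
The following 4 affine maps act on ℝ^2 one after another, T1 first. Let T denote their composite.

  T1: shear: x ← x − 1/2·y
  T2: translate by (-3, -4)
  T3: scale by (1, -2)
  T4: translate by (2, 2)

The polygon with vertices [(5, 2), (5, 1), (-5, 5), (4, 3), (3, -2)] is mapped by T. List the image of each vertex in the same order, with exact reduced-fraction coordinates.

T1 shear: x ← x − 1/2·y: (5, 2) → (4, 2); (5, 1) → (9/2, 1); (-5, 5) → (-15/2, 5); (4, 3) → (5/2, 3); (3, -2) → (4, -2)
T2 translate by (-3, -4): (4, 2) → (1, -2); (9/2, 1) → (3/2, -3); (-15/2, 5) → (-21/2, 1); (5/2, 3) → (-1/2, -1); (4, -2) → (1, -6)
T3 scale by (1, -2): (1, -2) → (1, 4); (3/2, -3) → (3/2, 6); (-21/2, 1) → (-21/2, -2); (-1/2, -1) → (-1/2, 2); (1, -6) → (1, 12)
T4 translate by (2, 2): (1, 4) → (3, 6); (3/2, 6) → (7/2, 8); (-21/2, -2) → (-17/2, 0); (-1/2, 2) → (3/2, 4); (1, 12) → (3, 14)

image vertices: (3, 6), (7/2, 8), (-17/2, 0), (3/2, 4), (3, 14)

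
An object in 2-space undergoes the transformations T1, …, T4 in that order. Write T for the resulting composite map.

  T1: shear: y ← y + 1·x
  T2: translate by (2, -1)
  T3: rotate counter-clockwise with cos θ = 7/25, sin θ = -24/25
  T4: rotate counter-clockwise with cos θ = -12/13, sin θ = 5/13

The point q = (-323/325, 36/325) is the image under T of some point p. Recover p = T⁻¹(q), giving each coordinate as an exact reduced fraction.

p = (-2, 4)

T1 = [1 0 0; 1 1 0; 0 0 1]
T2·T1 = [1 0 2; 1 1 -1; 0 0 1]
T3·…·T1 = [31/25 24/25 -2/5; -17/25 7/25 -11/5; 0 0 1]
T4·…·T1 = [-287/325 -323/325 79/65; 359/325 36/325 122/65; 0 0 1]
det M = 1; M⁻¹ = [36/325 323/325 -2; -359/325 -287/325 3; 0 0 1]
M⁻¹ · (-323/325, 36/325)ᵀ = (-2, 4)ᵀ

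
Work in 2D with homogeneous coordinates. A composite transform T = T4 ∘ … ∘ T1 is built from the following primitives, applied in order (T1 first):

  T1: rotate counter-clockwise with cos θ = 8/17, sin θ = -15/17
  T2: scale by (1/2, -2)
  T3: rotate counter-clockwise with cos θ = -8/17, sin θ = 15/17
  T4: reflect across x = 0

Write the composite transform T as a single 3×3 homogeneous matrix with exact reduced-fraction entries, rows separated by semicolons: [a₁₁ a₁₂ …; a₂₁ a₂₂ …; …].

T = [482/289 -180/289 0; -180/289 481/578 0; 0 0 1]

T1 = [8/17 15/17 0; -15/17 8/17 0; 0 0 1]
T2·T1 = [4/17 15/34 0; 30/17 -16/17 0; 0 0 1]
T3·…·T1 = [-482/289 180/289 0; -180/289 481/578 0; 0 0 1]
T4·…·T1 = [482/289 -180/289 0; -180/289 481/578 0; 0 0 1]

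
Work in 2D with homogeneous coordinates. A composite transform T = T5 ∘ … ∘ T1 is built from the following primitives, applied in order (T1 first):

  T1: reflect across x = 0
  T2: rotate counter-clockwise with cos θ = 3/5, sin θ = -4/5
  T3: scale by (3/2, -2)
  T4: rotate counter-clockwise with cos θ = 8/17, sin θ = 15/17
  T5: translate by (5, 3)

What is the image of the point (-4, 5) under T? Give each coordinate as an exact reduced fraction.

T1 reflect across x = 0: (-4, 5) → (4, 5)
T2 rotate counter-clockwise with cos θ = 3/5, sin θ = -4/5: (4, 5) → (32/5, -1/5)
T3 scale by (3/2, -2): (32/5, -1/5) → (48/5, 2/5)
T4 rotate counter-clockwise with cos θ = 8/17, sin θ = 15/17: (48/5, 2/5) → (354/85, 736/85)
T5 translate by (5, 3): (354/85, 736/85) → (779/85, 991/85)

T(p) = (779/85, 991/85)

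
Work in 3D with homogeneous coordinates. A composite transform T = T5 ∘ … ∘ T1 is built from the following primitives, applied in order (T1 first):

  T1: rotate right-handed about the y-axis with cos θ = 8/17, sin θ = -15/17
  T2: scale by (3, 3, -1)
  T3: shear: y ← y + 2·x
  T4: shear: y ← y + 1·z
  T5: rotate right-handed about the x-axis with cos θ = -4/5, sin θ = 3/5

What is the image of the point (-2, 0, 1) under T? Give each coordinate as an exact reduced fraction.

T1 rotate right-handed about the y-axis with cos θ = 8/17, sin θ = -15/17: (-2, 0, 1) → (-31/17, 0, -22/17)
T2 scale by (3, 3, -1): (-31/17, 0, -22/17) → (-93/17, 0, 22/17)
T3 shear: y ← y + 2·x: (-93/17, 0, 22/17) → (-93/17, -186/17, 22/17)
T4 shear: y ← y + 1·z: (-93/17, -186/17, 22/17) → (-93/17, -164/17, 22/17)
T5 rotate right-handed about the x-axis with cos θ = -4/5, sin θ = 3/5: (-93/17, -164/17, 22/17) → (-93/17, 118/17, -116/17)

T(p) = (-93/17, 118/17, -116/17)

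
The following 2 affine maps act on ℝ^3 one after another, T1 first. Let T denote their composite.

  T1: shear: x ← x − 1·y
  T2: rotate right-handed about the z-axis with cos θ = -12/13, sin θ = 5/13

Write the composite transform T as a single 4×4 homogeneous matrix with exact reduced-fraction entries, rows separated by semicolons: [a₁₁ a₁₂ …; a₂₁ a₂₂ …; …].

T = [-12/13 7/13 0 0; 5/13 -17/13 0 0; 0 0 1 0; 0 0 0 1]

T1 = [1 -1 0 0; 0 1 0 0; 0 0 1 0; 0 0 0 1]
T2·T1 = [-12/13 7/13 0 0; 5/13 -17/13 0 0; 0 0 1 0; 0 0 0 1]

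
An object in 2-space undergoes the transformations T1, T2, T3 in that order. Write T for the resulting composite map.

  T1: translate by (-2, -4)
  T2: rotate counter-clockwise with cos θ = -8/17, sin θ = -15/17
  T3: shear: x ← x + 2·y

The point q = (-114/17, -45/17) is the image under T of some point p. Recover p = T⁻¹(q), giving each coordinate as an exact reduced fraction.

p = (5, 4)

T1 = [1 0 -2; 0 1 -4; 0 0 1]
T2·T1 = [-8/17 15/17 -44/17; -15/17 -8/17 62/17; 0 0 1]
T3·…·T1 = [-38/17 -1/17 80/17; -15/17 -8/17 62/17; 0 0 1]
det M = 1; M⁻¹ = [-8/17 1/17 2; 15/17 -38/17 4; 0 0 1]
M⁻¹ · (-114/17, -45/17)ᵀ = (5, 4)ᵀ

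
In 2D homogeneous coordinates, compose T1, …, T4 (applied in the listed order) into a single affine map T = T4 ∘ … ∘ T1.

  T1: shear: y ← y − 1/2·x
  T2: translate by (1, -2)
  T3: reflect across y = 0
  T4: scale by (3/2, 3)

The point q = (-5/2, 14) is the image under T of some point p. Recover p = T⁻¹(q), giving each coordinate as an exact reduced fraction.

p = (-8/3, -4)

T1 = [1 0 0; -1/2 1 0; 0 0 1]
T2·T1 = [1 0 1; -1/2 1 -2; 0 0 1]
T3·…·T1 = [1 0 1; 1/2 -1 2; 0 0 1]
T4·…·T1 = [3/2 0 3/2; 3/2 -3 6; 0 0 1]
det M = -9/2; M⁻¹ = [2/3 0 -1; 1/3 -1/3 3/2; 0 0 1]
M⁻¹ · (-5/2, 14)ᵀ = (-8/3, -4)ᵀ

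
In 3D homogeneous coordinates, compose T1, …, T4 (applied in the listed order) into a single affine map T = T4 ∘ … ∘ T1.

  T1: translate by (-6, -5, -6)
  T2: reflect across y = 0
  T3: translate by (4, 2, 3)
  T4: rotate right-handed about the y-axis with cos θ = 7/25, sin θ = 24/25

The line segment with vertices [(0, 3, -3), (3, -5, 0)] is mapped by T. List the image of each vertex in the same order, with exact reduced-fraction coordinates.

image vertices: (-158/25, 4, 6/25), (-13/5, 12, -9/5)

T1 translate by (-6, -5, -6): (0, 3, -3) → (-6, -2, -9); (3, -5, 0) → (-3, -10, -6)
T2 reflect across y = 0: (-6, -2, -9) → (-6, 2, -9); (-3, -10, -6) → (-3, 10, -6)
T3 translate by (4, 2, 3): (-6, 2, -9) → (-2, 4, -6); (-3, 10, -6) → (1, 12, -3)
T4 rotate right-handed about the y-axis with cos θ = 7/25, sin θ = 24/25: (-2, 4, -6) → (-158/25, 4, 6/25); (1, 12, -3) → (-13/5, 12, -9/5)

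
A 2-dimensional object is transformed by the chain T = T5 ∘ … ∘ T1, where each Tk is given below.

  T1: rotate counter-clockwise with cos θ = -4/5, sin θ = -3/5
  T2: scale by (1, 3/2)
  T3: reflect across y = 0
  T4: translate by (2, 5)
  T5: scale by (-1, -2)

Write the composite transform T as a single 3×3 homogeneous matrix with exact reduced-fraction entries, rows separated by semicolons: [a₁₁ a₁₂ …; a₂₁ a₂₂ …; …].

T1 = [-4/5 3/5 0; -3/5 -4/5 0; 0 0 1]
T2·T1 = [-4/5 3/5 0; -9/10 -6/5 0; 0 0 1]
T3·…·T1 = [-4/5 3/5 0; 9/10 6/5 0; 0 0 1]
T4·…·T1 = [-4/5 3/5 2; 9/10 6/5 5; 0 0 1]
T5·…·T1 = [4/5 -3/5 -2; -9/5 -12/5 -10; 0 0 1]

T = [4/5 -3/5 -2; -9/5 -12/5 -10; 0 0 1]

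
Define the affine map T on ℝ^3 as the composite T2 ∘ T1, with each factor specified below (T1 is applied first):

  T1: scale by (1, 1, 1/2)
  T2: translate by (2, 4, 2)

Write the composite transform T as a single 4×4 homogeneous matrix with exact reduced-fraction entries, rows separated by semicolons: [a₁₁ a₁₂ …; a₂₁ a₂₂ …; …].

T1 = [1 0 0 0; 0 1 0 0; 0 0 1/2 0; 0 0 0 1]
T2·T1 = [1 0 0 2; 0 1 0 4; 0 0 1/2 2; 0 0 0 1]

T = [1 0 0 2; 0 1 0 4; 0 0 1/2 2; 0 0 0 1]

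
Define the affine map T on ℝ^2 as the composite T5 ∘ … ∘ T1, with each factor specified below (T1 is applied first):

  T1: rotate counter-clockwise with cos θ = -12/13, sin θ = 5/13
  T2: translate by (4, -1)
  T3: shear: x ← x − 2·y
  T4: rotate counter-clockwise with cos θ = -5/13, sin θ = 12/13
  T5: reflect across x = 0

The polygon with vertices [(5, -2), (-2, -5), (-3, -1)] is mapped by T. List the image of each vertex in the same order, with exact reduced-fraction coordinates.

T1 rotate counter-clockwise with cos θ = -12/13, sin θ = 5/13: (5, -2) → (-50/13, 49/13); (-2, -5) → (49/13, 50/13); (-3, -1) → (41/13, -3/13)
T2 translate by (4, -1): (-50/13, 49/13) → (2/13, 36/13); (49/13, 50/13) → (101/13, 37/13); (41/13, -3/13) → (93/13, -16/13)
T3 shear: x ← x − 2·y: (2/13, 36/13) → (-70/13, 36/13); (101/13, 37/13) → (27/13, 37/13); (93/13, -16/13) → (125/13, -16/13)
T4 rotate counter-clockwise with cos θ = -5/13, sin θ = 12/13: (-70/13, 36/13) → (-82/169, -1020/169); (27/13, 37/13) → (-579/169, 139/169); (125/13, -16/13) → (-433/169, 1580/169)
T5 reflect across x = 0: (-82/169, -1020/169) → (82/169, -1020/169); (-579/169, 139/169) → (579/169, 139/169); (-433/169, 1580/169) → (433/169, 1580/169)

image vertices: (82/169, -1020/169), (579/169, 139/169), (433/169, 1580/169)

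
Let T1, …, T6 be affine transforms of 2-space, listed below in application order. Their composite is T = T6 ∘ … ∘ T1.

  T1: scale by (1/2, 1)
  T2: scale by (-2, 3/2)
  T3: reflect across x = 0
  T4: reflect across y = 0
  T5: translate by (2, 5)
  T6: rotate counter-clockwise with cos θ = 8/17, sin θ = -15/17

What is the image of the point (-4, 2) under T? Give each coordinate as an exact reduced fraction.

T1 scale by (1/2, 1): (-4, 2) → (-2, 2)
T2 scale by (-2, 3/2): (-2, 2) → (4, 3)
T3 reflect across x = 0: (4, 3) → (-4, 3)
T4 reflect across y = 0: (-4, 3) → (-4, -3)
T5 translate by (2, 5): (-4, -3) → (-2, 2)
T6 rotate counter-clockwise with cos θ = 8/17, sin θ = -15/17: (-2, 2) → (14/17, 46/17)

T(p) = (14/17, 46/17)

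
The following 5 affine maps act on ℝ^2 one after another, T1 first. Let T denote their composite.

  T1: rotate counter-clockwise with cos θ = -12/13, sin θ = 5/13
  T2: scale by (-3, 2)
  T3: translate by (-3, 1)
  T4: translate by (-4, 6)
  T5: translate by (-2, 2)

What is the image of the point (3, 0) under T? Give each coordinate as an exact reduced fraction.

T(p) = (-9/13, 147/13)

T1 rotate counter-clockwise with cos θ = -12/13, sin θ = 5/13: (3, 0) → (-36/13, 15/13)
T2 scale by (-3, 2): (-36/13, 15/13) → (108/13, 30/13)
T3 translate by (-3, 1): (108/13, 30/13) → (69/13, 43/13)
T4 translate by (-4, 6): (69/13, 43/13) → (17/13, 121/13)
T5 translate by (-2, 2): (17/13, 121/13) → (-9/13, 147/13)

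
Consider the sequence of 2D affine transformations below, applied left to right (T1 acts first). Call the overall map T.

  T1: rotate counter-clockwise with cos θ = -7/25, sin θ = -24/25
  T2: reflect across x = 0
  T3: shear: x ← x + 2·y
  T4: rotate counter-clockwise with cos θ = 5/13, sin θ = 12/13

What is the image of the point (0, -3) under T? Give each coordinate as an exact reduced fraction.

T(p) = (318/325, 1473/325)

T1 rotate counter-clockwise with cos θ = -7/25, sin θ = -24/25: (0, -3) → (-72/25, 21/25)
T2 reflect across x = 0: (-72/25, 21/25) → (72/25, 21/25)
T3 shear: x ← x + 2·y: (72/25, 21/25) → (114/25, 21/25)
T4 rotate counter-clockwise with cos θ = 5/13, sin θ = 12/13: (114/25, 21/25) → (318/325, 1473/325)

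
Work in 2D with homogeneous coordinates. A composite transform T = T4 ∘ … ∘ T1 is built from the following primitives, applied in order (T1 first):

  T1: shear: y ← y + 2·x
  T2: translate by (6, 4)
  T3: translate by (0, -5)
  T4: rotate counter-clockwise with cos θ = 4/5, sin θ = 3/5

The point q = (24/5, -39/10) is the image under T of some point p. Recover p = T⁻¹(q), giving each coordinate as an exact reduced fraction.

p = (-9/2, 4)

T1 = [1 0 0; 2 1 0; 0 0 1]
T2·T1 = [1 0 6; 2 1 4; 0 0 1]
T3·…·T1 = [1 0 6; 2 1 -1; 0 0 1]
T4·…·T1 = [-2/5 -3/5 27/5; 11/5 4/5 14/5; 0 0 1]
det M = 1; M⁻¹ = [4/5 3/5 -6; -11/5 -2/5 13; 0 0 1]
M⁻¹ · (24/5, -39/10)ᵀ = (-9/2, 4)ᵀ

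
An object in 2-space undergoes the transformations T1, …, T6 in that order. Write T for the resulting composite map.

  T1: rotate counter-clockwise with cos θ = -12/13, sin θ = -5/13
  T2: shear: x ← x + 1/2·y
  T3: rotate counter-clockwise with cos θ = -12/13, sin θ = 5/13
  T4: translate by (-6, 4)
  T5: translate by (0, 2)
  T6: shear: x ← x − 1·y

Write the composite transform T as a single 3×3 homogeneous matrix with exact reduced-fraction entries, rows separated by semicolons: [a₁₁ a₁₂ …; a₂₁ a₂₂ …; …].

T = [423/338 -67/169 -12; -25/338 139/169 6; 0 0 1]

T1 = [-12/13 5/13 0; -5/13 -12/13 0; 0 0 1]
T2·T1 = [-29/26 -1/13 0; -5/13 -12/13 0; 0 0 1]
T3·…·T1 = [199/169 72/169 0; -25/338 139/169 0; 0 0 1]
T4·…·T1 = [199/169 72/169 -6; -25/338 139/169 4; 0 0 1]
T5·…·T1 = [199/169 72/169 -6; -25/338 139/169 6; 0 0 1]
T6·…·T1 = [423/338 -67/169 -12; -25/338 139/169 6; 0 0 1]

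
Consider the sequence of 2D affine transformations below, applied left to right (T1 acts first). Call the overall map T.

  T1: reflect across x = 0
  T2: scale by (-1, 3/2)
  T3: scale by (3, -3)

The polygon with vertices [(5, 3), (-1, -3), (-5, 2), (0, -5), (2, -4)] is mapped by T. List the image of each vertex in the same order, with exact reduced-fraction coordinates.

image vertices: (15, -27/2), (-3, 27/2), (-15, -9), (0, 45/2), (6, 18)

T1 reflect across x = 0: (5, 3) → (-5, 3); (-1, -3) → (1, -3); (-5, 2) → (5, 2); (0, -5) → (0, -5); (2, -4) → (-2, -4)
T2 scale by (-1, 3/2): (-5, 3) → (5, 9/2); (1, -3) → (-1, -9/2); (5, 2) → (-5, 3); (0, -5) → (0, -15/2); (-2, -4) → (2, -6)
T3 scale by (3, -3): (5, 9/2) → (15, -27/2); (-1, -9/2) → (-3, 27/2); (-5, 3) → (-15, -9); (0, -15/2) → (0, 45/2); (2, -6) → (6, 18)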